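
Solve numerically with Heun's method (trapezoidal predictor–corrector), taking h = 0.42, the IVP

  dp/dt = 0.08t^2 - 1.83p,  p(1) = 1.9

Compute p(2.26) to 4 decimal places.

Heun: k1 = f(t_n, p_n); k2 = f(t_n + h, p_n + h·k1); p_{n+1} = p_n + (h/2)·(k1 + k2).
t=1.000000, p=1.900000:
  k1 = f(1.000000, 1.900000) = -3.397000
  k2 = f(1.420000, 0.473260) = -0.704754
  p ← 1.900000 + (0.42/2)·(-3.397000 + (-0.704754)) = 1.038632
t=1.420000, p=1.038632:
  k1 = f(1.420000, 1.038632) = -1.739384
  k2 = f(1.840000, 0.308090) = -0.292957
  p ← 1.038632 + (0.42/2)·(-1.739384 + (-0.292957)) = 0.611840
t=1.840000, p=0.611840:
  k1 = f(1.840000, 0.611840) = -0.848819
  k2 = f(2.260000, 0.255336) = -0.058657
  p ← 0.611840 + (0.42/2)·(-0.848819 + (-0.058657)) = 0.421270
p(2.26) ≈ 0.4213

0.4213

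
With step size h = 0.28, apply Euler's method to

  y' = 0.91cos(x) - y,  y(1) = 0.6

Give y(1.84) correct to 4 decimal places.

0.3507

Euler: y_{n+1} = y_n + h·f(x_n, y_n).
x=1.000000, y=0.600000: f=-0.108325 → y ← 0.600000 + 0.28·(-0.108325) = 0.569669
x=1.280000, y=0.569669: f=-0.308758 → y ← 0.569669 + 0.28·(-0.308758) = 0.483217
x=1.560000, y=0.483217: f=-0.473392 → y ← 0.483217 + 0.28·(-0.473392) = 0.350667
y(1.84) ≈ 0.3507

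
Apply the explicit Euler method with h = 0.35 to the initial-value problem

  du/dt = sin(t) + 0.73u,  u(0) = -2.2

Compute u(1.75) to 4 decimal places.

-5.5439

Euler: u_{n+1} = u_n + h·f(t_n, u_n).
t=0.000000, u=-2.200000: f=-1.606000 → u ← -2.200000 + 0.35·(-1.606000) = -2.762100
t=0.350000, u=-2.762100: f=-1.673435 → u ← -2.762100 + 0.35·(-1.673435) = -3.347802
t=0.700000, u=-3.347802: f=-1.799678 → u ← -3.347802 + 0.35·(-1.799678) = -3.977690
t=1.050000, u=-3.977690: f=-2.036290 → u ← -3.977690 + 0.35·(-2.036290) = -4.690391
t=1.400000, u=-4.690391: f=-2.438536 → u ← -4.690391 + 0.35·(-2.438536) = -5.543879
u(1.75) ≈ -5.5439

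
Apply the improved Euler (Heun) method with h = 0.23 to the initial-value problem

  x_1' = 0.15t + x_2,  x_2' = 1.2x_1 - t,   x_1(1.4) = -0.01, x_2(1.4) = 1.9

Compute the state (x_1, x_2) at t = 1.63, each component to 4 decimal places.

Heun on (x_1,x_2): k1 = f(t_n, state_n); k2 = f(t_n + h, state_n + h·k1); state_{n+1} = state_n + (h/2)·(k1 + k2).
1.400000: (-0.010000, 1.900000)
  k1 = (2.110000, -1.412000)
  predictor → (0.475300, 1.575240)
  k2 = (1.819740, -1.059640)
  → (0.441920, 1.615761)
(x_1(1.63), x_2(1.63)) ≈ (0.4419, 1.6158)

0.4419, 1.6158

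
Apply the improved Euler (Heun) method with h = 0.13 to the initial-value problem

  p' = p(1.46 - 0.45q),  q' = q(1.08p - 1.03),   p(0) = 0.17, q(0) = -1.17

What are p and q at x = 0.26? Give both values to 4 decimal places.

0.2798, -0.9523

Heun on (p,q): k1 = f(x_n, state_n); k2 = f(x_n + h, state_n + h·k1); state_{n+1} = state_n + (h/2)·(k1 + k2).
0.000000: (0.170000, -1.170000)
  k1 = (0.337705, 0.990288)
  predictor → (0.213902, -1.041263)
  k2 = (0.412524, 0.831954)
  → (0.218765, -1.051554)
0.130000: (0.218765, -1.051554)
  k1 = (0.422916, 0.834654)
  predictor → (0.273744, -0.943049)
  k2 = (0.515836, 0.692534)
  → (0.279784, -0.952287)
(p(0.26), q(0.26)) ≈ (0.2798, -0.9523)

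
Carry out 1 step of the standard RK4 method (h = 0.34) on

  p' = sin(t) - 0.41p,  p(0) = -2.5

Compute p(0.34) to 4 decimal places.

-2.1200

RK4: k1 = f(t_n, p_n); k2 = f(t_n + h/2, p_n + (h/2)·k1); k3 = f(t_n + h/2, p_n + (h/2)·k2); k4 = f(t_n + h, p_n + h·k3); p_{n+1} = p_n + (h/6)·(k1 + 2k2 + 2k3 + k4).
t=0.000000, p=-2.500000:
  k1 = f(0.000000, -2.500000) = 1.025000
  k2 = f(0.170000, -2.325750) = 1.122740
  k3 = f(0.170000, -2.309134) = 1.115927
  k4 = f(0.340000, -2.120585) = 1.202927
  p ← -2.500000 + (0.34/6)·(k1 + 2k2 + 2k3 + k4) = -2.120035
p(0.34) ≈ -2.1200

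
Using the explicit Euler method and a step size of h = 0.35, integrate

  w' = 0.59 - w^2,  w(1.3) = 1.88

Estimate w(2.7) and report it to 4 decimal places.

Euler: w_{n+1} = w_n + h·f(t_n, w_n).
t=1.300000, w=1.880000: f=-2.944400 → w ← 1.880000 + 0.35·(-2.944400) = 0.849460
t=1.650000, w=0.849460: f=-0.131582 → w ← 0.849460 + 0.35·(-0.131582) = 0.803406
t=2.000000, w=0.803406: f=-0.055462 → w ← 0.803406 + 0.35·(-0.055462) = 0.783995
t=2.350000, w=0.783995: f=-0.024648 → w ← 0.783995 + 0.35·(-0.024648) = 0.775368
w(2.7) ≈ 0.7754

0.7754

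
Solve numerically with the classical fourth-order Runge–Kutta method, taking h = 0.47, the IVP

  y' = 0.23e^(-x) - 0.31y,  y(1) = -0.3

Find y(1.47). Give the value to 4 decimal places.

-0.2300

RK4: k1 = f(x_n, y_n); k2 = f(x_n + h/2, y_n + (h/2)·k1); k3 = f(x_n + h/2, y_n + (h/2)·k2); k4 = f(x_n + h, y_n + h·k3); y_{n+1} = y_n + (h/6)·(k1 + 2k2 + 2k3 + k4).
x=1.000000, y=-0.300000:
  k1 = f(1.000000, -0.300000) = 0.177612
  k2 = f(1.235000, -0.258261) = 0.146953
  k3 = f(1.235000, -0.265466) = 0.149186
  k4 = f(1.470000, -0.229882) = 0.124146
  y ← -0.300000 + (0.47/6)·(k1 + 2k2 + 2k3 + k4) = -0.229967
y(1.47) ≈ -0.2300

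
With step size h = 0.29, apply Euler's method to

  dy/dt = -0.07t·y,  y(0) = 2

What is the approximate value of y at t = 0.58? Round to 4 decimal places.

1.9882

Euler: y_{n+1} = y_n + h·f(t_n, y_n).
t=0.000000, y=2.000000: f=0.000000 → y ← 2.000000 + 0.29·0.000000 = 2.000000
t=0.290000, y=2.000000: f=-0.040600 → y ← 2.000000 + 0.29·(-0.040600) = 1.988226
y(0.58) ≈ 1.9882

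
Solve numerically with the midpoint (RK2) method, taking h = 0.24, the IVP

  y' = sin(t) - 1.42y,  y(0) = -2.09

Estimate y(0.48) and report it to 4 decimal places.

-0.9798

Midpoint: k1 = f(t_n, y_n); k2 = f(t_n + h/2, y_n + (h/2)·k1); y_{n+1} = y_n + h·k2.
t=0.000000, y=-2.090000:
  k1 = f(0.000000, -2.090000) = 2.967800
  k2 = f(0.120000, -1.733864) = 2.581799
  y ← -2.090000 + 0.24·2.581799 = -1.470368
t=0.240000, y=-1.470368:
  k1 = f(0.240000, -1.470368) = 2.325625
  k2 = f(0.360000, -1.191293) = 2.043911
  y ← -1.470368 + 0.24·2.043911 = -0.979830
y(0.48) ≈ -0.9798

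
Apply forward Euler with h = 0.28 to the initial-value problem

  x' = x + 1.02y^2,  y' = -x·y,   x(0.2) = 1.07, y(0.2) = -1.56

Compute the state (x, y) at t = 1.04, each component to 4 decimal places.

3.8798, -0.0759

Euler on (x,y): x_{n+1} = x_n + h·x', y_{n+1} = y_n + h·y'.
0.200000: (1.070000, -1.560000); f=(3.552272, 1.669200) → (2.064636, -1.092624)
0.480000: (2.064636, -1.092624); f=(3.282340, 2.255871) → (2.983691, -0.460980)
0.760000: (2.983691, -0.460980); f=(3.200444, 1.375422) → (3.879816, -0.075862)
(x(1.04), y(1.04)) ≈ (3.8798, -0.0759)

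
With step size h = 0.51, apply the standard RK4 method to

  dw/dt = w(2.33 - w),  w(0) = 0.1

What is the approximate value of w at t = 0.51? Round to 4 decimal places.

RK4: k1 = f(t_n, w_n); k2 = f(t_n + h/2, w_n + (h/2)·k1); k3 = f(t_n + h/2, w_n + (h/2)·k2); k4 = f(t_n + h, w_n + h·k3); w_{n+1} = w_n + (h/6)·(k1 + 2k2 + 2k3 + k4).
t=0.000000, w=0.100000:
  k1 = f(0.000000, 0.100000) = 0.223000
  k2 = f(0.255000, 0.156865) = 0.340889
  k3 = f(0.255000, 0.186927) = 0.400598
  k4 = f(0.510000, 0.304305) = 0.616429
  w ← 0.100000 + (0.51/6)·(k1 + 2k2 + 2k3 + k4) = 0.297404
w(0.51) ≈ 0.2974

0.2974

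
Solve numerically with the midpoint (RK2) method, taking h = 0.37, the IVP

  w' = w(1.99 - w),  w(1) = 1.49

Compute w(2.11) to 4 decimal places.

Midpoint: k1 = f(t_n, w_n); k2 = f(t_n + h/2, w_n + (h/2)·k1); w_{n+1} = w_n + h·k2.
t=1.000000, w=1.490000:
  k1 = f(1.000000, 1.490000) = 0.745000
  k2 = f(1.185000, 1.627825) = 0.589558
  w ← 1.490000 + 0.37·0.589558 = 1.708136
t=1.370000, w=1.708136:
  k1 = f(1.370000, 1.708136) = 0.481462
  k2 = f(1.555000, 1.797207) = 0.346489
  w ← 1.708136 + 0.37·0.346489 = 1.836337
t=1.740000, w=1.836337:
  k1 = f(1.740000, 1.836337) = 0.282176
  k2 = f(1.925000, 1.888540) = 0.191611
  w ← 1.836337 + 0.37·0.191611 = 1.907234
w(2.11) ≈ 1.9072

1.9072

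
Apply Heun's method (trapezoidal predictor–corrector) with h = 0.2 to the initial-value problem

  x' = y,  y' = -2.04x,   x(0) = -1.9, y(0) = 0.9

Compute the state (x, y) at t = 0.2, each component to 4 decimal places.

Heun on (x,y): k1 = f(t_n, state_n); k2 = f(t_n + h, state_n + h·k1); state_{n+1} = state_n + (h/2)·(k1 + k2).
0.000000: (-1.900000, 0.900000)
  k1 = (0.900000, 3.876000)
  predictor → (-1.720000, 1.675200)
  k2 = (1.675200, 3.508800)
  → (-1.642480, 1.638480)
(x(0.2), y(0.2)) ≈ (-1.6425, 1.6385)

-1.6425, 1.6385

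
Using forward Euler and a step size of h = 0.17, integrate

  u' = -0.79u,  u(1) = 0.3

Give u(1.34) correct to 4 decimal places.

Euler: u_{n+1} = u_n + h·f(s_n, u_n).
s=1.000000, u=0.300000: f=-0.237000 → u ← 0.300000 + 0.17·(-0.237000) = 0.259710
s=1.170000, u=0.259710: f=-0.205171 → u ← 0.259710 + 0.17·(-0.205171) = 0.224831
u(1.34) ≈ 0.2248

0.2248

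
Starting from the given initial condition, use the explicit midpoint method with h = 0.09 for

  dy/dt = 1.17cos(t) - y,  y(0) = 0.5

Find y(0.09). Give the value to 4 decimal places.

0.5575

Midpoint: k1 = f(t_n, y_n); k2 = f(t_n + h/2, y_n + (h/2)·k1); y_{n+1} = y_n + h·k2.
t=0.000000, y=0.500000:
  k1 = f(0.000000, 0.500000) = 0.670000
  k2 = f(0.045000, 0.530150) = 0.638666
  y ← 0.500000 + 0.09·0.638666 = 0.557480
y(0.09) ≈ 0.5575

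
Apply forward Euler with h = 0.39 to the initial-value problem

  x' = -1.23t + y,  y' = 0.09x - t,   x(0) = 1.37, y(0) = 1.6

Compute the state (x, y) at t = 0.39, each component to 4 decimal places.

1.9940, 1.6481

Euler on (x,y): x_{n+1} = x_n + h·x', y_{n+1} = y_n + h·y'.
0.000000: (1.370000, 1.600000); f=(1.600000, 0.123300) → (1.994000, 1.648087)
(x(0.39), y(0.39)) ≈ (1.9940, 1.6481)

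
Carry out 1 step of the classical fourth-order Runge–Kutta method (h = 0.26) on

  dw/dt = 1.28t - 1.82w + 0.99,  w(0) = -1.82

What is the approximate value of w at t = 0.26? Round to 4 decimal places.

RK4: k1 = f(t_n, w_n); k2 = f(t_n + h/2, w_n + (h/2)·k1); k3 = f(t_n + h/2, w_n + (h/2)·k2); k4 = f(t_n + h, w_n + h·k3); w_{n+1} = w_n + (h/6)·(k1 + 2k2 + 2k3 + k4).
t=0.000000, w=-1.820000:
  k1 = f(0.000000, -1.820000) = 4.302400
  k2 = f(0.130000, -1.260688) = 3.450852
  k3 = f(0.130000, -1.371389) = 3.652328
  k4 = f(0.260000, -0.870395) = 2.906918
  w ← -1.820000 + (0.26/6)·(k1 + 2k2 + 2k3 + k4) = -0.891987
w(0.26) ≈ -0.8920

-0.8920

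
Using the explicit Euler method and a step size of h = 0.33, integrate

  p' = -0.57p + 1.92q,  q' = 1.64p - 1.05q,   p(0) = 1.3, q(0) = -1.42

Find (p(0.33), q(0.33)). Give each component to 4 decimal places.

0.1558, -0.2244

Euler on (p,q): p_{n+1} = p_n + h·p', q_{n+1} = q_n + h·q'.
0.000000: (1.300000, -1.420000); f=(-3.467400, 3.623000) → (0.155758, -0.224410)
(p(0.33), q(0.33)) ≈ (0.1558, -0.2244)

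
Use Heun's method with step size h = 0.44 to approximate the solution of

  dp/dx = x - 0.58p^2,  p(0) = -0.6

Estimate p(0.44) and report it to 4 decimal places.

-0.6102

Heun: k1 = f(x_n, p_n); k2 = f(x_n + h, p_n + h·k1); p_{n+1} = p_n + (h/2)·(k1 + k2).
x=0.000000, p=-0.600000:
  k1 = f(0.000000, -0.600000) = -0.208800
  k2 = f(0.440000, -0.691872) = 0.162362
  p ← -0.600000 + (0.44/2)·(-0.208800 + 0.162362) = -0.610216
p(0.44) ≈ -0.6102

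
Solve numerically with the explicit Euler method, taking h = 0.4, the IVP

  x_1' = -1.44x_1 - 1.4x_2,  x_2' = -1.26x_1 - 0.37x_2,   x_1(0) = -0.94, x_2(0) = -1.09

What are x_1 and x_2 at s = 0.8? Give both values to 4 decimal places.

0.3446, -0.4944

Euler on (x_1,x_2): x_1_{n+1} = x_1_n + h·x_1', x_2_{n+1} = x_2_n + h·x_2'.
0.000000: (-0.940000, -1.090000); f=(2.879600, 1.587700) → (0.211840, -0.454920)
0.400000: (0.211840, -0.454920); f=(0.331838, -0.098598) → (0.344575, -0.494359)
(x_1(0.8), x_2(0.8)) ≈ (0.3446, -0.4944)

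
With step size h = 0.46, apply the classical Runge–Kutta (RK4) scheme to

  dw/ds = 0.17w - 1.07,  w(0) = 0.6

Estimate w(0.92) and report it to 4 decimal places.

RK4: k1 = f(s_n, w_n); k2 = f(s_n + h/2, w_n + (h/2)·k1); k3 = f(s_n + h/2, w_n + (h/2)·k2); k4 = f(s_n + h, w_n + h·k3); w_{n+1} = w_n + (h/6)·(k1 + 2k2 + 2k3 + k4).
s=0.000000, w=0.600000:
  k1 = f(0.000000, 0.600000) = -0.968000
  k2 = f(0.230000, 0.377360) = -1.005849
  k3 = f(0.230000, 0.368655) = -1.007329
  k4 = f(0.460000, 0.136629) = -1.046773
  w ← 0.600000 + (0.46/6)·(k1 + 2k2 + 2k3 + k4) = 0.136847
s=0.460000, w=0.136847:
  k1 = f(0.460000, 0.136847) = -1.046736
  k2 = f(0.690000, -0.103902) = -1.087663
  k3 = f(0.690000, -0.113316) = -1.089264
  k4 = f(0.920000, -0.364214) = -1.131916
  w ← 0.136847 + (0.46/6)·(k1 + 2k2 + 2k3 + k4) = -0.363979
w(0.92) ≈ -0.3640

-0.3640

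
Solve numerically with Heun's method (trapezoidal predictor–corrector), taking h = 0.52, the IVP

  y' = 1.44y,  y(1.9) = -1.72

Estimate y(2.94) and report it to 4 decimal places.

Heun: k1 = f(t_n, y_n); k2 = f(t_n + h, y_n + h·k1); y_{n+1} = y_n + (h/2)·(k1 + k2).
t=1.900000, y=-1.720000:
  k1 = f(1.900000, -1.720000) = -2.476800
  k2 = f(2.420000, -3.007936) = -4.331428
  y ← -1.720000 + (0.52/2)·(-2.476800 + (-4.331428)) = -3.490139
t=2.420000, y=-3.490139:
  k1 = f(2.420000, -3.490139) = -5.025801
  k2 = f(2.940000, -6.103556) = -8.789120
  y ← -3.490139 + (0.52/2)·(-5.025801 + (-8.789120)) = -7.082019
y(2.94) ≈ -7.0820

-7.0820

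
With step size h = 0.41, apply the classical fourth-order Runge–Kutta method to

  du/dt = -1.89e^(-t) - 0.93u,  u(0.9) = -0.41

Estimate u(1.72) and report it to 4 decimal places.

RK4: k1 = f(t_n, u_n); k2 = f(t_n + h/2, u_n + (h/2)·k1); k3 = f(t_n + h/2, u_n + (h/2)·k2); k4 = f(t_n + h, u_n + h·k3); u_{n+1} = u_n + (h/6)·(k1 + 2k2 + 2k3 + k4).
t=0.900000, u=-0.410000:
  k1 = f(0.900000, -0.410000) = -0.387117
  k2 = f(1.105000, -0.489359) = -0.170885
  k3 = f(1.105000, -0.445031) = -0.212109
  k4 = f(1.310000, -0.496965) = -0.047783
  u ← -0.410000 + (0.41/6)·(k1 + 2k2 + 2k3 + k4) = -0.492061
t=1.310000, u=-0.492061:
  k1 = f(1.310000, -0.492061) = -0.052344
  k2 = f(1.515000, -0.502791) = 0.052158
  k3 = f(1.515000, -0.481368) = 0.032235
  k4 = f(1.720000, -0.478844) = 0.106890
  u ← -0.492061 + (0.41/6)·(k1 + 2k2 + 2k3 + k4) = -0.476800
u(1.72) ≈ -0.4768

-0.4768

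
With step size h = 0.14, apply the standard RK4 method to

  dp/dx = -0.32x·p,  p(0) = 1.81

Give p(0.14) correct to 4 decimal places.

1.8043

RK4: k1 = f(x_n, p_n); k2 = f(x_n + h/2, p_n + (h/2)·k1); k3 = f(x_n + h/2, p_n + (h/2)·k2); k4 = f(x_n + h, p_n + h·k3); p_{n+1} = p_n + (h/6)·(k1 + 2k2 + 2k3 + k4).
x=0.000000, p=1.810000:
  k1 = f(0.000000, 1.810000) = 0.000000
  k2 = f(0.070000, 1.810000) = -0.040544
  k3 = f(0.070000, 1.807162) = -0.040480
  k4 = f(0.140000, 1.804333) = -0.080834
  p ← 1.810000 + (0.14/6)·(k1 + 2k2 + 2k3 + k4) = 1.804333
p(0.14) ≈ 1.8043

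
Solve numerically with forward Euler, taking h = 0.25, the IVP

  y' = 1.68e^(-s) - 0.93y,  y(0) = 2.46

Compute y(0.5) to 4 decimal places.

Euler: y_{n+1} = y_n + h·f(s_n, y_n).
s=0.000000, y=2.460000: f=-0.607800 → y ← 2.460000 + 0.25·(-0.607800) = 2.308050
s=0.250000, y=2.308050: f=-0.838101 → y ← 2.308050 + 0.25·(-0.838101) = 2.098525
y(0.5) ≈ 2.0985

2.0985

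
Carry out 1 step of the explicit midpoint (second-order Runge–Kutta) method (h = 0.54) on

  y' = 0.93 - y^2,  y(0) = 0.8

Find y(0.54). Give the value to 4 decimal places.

Midpoint: k1 = f(s_n, y_n); k2 = f(s_n + h/2, y_n + (h/2)·k1); y_{n+1} = y_n + h·k2.
s=0.000000, y=0.800000:
  k1 = f(0.000000, 0.800000) = 0.290000
  k2 = f(0.270000, 0.878300) = 0.158589
  y ← 0.800000 + 0.54·0.158589 = 0.885638
y(0.54) ≈ 0.8856

0.8856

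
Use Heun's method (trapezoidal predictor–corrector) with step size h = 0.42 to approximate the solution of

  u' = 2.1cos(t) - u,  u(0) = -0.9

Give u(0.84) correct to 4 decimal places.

Heun: k1 = f(t_n, u_n); k2 = f(t_n + h, u_n + h·k1); u_{n+1} = u_n + (h/2)·(k1 + k2).
t=0.000000, u=-0.900000:
  k1 = f(0.000000, -0.900000) = 3.000000
  k2 = f(0.420000, 0.360000) = 1.557487
  u ← -0.900000 + (0.42/2)·(3.000000 + 1.557487) = 0.057072
t=0.420000, u=0.057072:
  k1 = f(0.420000, 0.057072) = 1.860415
  k2 = f(0.840000, 0.838446) = 0.563226
  u ← 0.057072 + (0.42/2)·(1.860415 + 0.563226) = 0.566037
u(0.84) ≈ 0.5660

0.5660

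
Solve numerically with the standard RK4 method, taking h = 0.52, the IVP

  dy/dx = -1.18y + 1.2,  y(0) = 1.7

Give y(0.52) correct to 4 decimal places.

1.3872

RK4: k1 = f(x_n, y_n); k2 = f(x_n + h/2, y_n + (h/2)·k1); k3 = f(x_n + h/2, y_n + (h/2)·k2); k4 = f(x_n + h, y_n + h·k3); y_{n+1} = y_n + (h/6)·(k1 + 2k2 + 2k3 + k4).
x=0.000000, y=1.700000:
  k1 = f(0.000000, 1.700000) = -0.806000
  k2 = f(0.260000, 1.490440) = -0.558719
  k3 = f(0.260000, 1.554733) = -0.634585
  k4 = f(0.520000, 1.370016) = -0.416619
  y ← 1.700000 + (0.52/6)·(k1 + 2k2 + 2k3 + k4) = 1.387200
y(0.52) ≈ 1.3872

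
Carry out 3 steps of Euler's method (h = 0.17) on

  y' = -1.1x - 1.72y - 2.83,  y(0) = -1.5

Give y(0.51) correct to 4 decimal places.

Euler: y_{n+1} = y_n + h·f(x_n, y_n).
x=0.000000, y=-1.500000: f=-0.250000 → y ← -1.500000 + 0.17·(-0.250000) = -1.542500
x=0.170000, y=-1.542500: f=-0.363900 → y ← -1.542500 + 0.17·(-0.363900) = -1.604363
x=0.340000, y=-1.604363: f=-0.444496 → y ← -1.604363 + 0.17·(-0.444496) = -1.679927
y(0.51) ≈ -1.6799

-1.6799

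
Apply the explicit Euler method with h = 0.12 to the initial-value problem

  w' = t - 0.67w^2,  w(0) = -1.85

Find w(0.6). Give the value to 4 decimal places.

-4.5647

Euler: w_{n+1} = w_n + h·f(t_n, w_n).
t=0.000000, w=-1.850000: f=-2.293075 → w ← -1.850000 + 0.12·(-2.293075) = -2.125169
t=0.120000, w=-2.125169: f=-2.905950 → w ← -2.125169 + 0.12·(-2.905950) = -2.473883
t=0.240000, w=-2.473883: f=-3.860465 → w ← -2.473883 + 0.12·(-3.860465) = -2.937139
t=0.360000, w=-2.937139: f=-5.419946 → w ← -2.937139 + 0.12·(-5.419946) = -3.587532
t=0.480000, w=-3.587532: f=-8.143160 → w ← -3.587532 + 0.12·(-8.143160) = -4.564711
w(0.6) ≈ -4.5647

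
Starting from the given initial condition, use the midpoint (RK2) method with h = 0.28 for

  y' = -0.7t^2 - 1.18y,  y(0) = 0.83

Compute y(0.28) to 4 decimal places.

Midpoint: k1 = f(t_n, y_n); k2 = f(t_n + h/2, y_n + (h/2)·k1); y_{n+1} = y_n + h·k2.
t=0.000000, y=0.830000:
  k1 = f(0.000000, 0.830000) = -0.979400
  k2 = f(0.140000, 0.692884) = -0.831323
  y ← 0.830000 + 0.28·(-0.831323) = 0.597230
y(0.28) ≈ 0.5972

0.5972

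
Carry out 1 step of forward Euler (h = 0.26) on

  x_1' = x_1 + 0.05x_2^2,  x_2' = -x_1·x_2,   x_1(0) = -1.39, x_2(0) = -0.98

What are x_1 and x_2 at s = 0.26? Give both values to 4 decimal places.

Euler on (x_1,x_2): x_1_{n+1} = x_1_n + h·x_1', x_2_{n+1} = x_2_n + h·x_2'.
0.000000: (-1.390000, -0.980000); f=(-1.341980, -1.362200) → (-1.738915, -1.334172)
(x_1(0.26), x_2(0.26)) ≈ (-1.7389, -1.3342)

-1.7389, -1.3342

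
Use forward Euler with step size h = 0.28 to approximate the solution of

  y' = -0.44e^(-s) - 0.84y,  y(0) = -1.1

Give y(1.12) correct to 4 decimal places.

-0.5929

Euler: y_{n+1} = y_n + h·f(s_n, y_n).
s=0.000000, y=-1.100000: f=0.484000 → y ← -1.100000 + 0.28·0.484000 = -0.964480
s=0.280000, y=-0.964480: f=0.477618 → y ← -0.964480 + 0.28·0.477618 = -0.830747
s=0.560000, y=-0.830747: f=0.446495 → y ← -0.830747 + 0.28·0.446495 = -0.705728
s=0.840000, y=-0.705728: f=0.402859 → y ← -0.705728 + 0.28·0.402859 = -0.592928
y(1.12) ≈ -0.5929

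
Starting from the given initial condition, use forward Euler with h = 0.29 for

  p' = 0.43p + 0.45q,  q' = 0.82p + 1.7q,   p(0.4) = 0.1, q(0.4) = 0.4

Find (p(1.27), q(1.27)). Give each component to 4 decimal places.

Euler on (p,q): p_{n+1} = p_n + h·p', q_{n+1} = q_n + h·q'.
0.400000: (0.100000, 0.400000); f=(0.223000, 0.762000) → (0.164670, 0.620980)
0.690000: (0.164670, 0.620980); f=(0.350249, 1.190695) → (0.266242, 0.966282)
0.980000: (0.266242, 0.966282); f=(0.549311, 1.860997) → (0.425542, 1.505971)
(p(1.27), q(1.27)) ≈ (0.4255, 1.5060)

0.4255, 1.5060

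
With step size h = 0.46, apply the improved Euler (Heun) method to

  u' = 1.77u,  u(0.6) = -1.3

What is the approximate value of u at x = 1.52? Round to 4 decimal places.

Heun: k1 = f(x_n, u_n); k2 = f(x_n + h, u_n + h·k1); u_{n+1} = u_n + (h/2)·(k1 + k2).
x=0.600000, u=-1.300000:
  k1 = f(0.600000, -1.300000) = -2.301000
  k2 = f(1.060000, -2.358460) = -4.174474
  u ← -1.300000 + (0.46/2)·(-2.301000 + (-4.174474)) = -2.789359
x=1.060000, u=-2.789359:
  k1 = f(1.060000, -2.789359) = -4.937166
  k2 = f(1.520000, -5.060455) = -8.957006
  u ← -2.789359 + (0.46/2)·(-4.937166 + (-8.957006)) = -5.985018
u(1.52) ≈ -5.9850

-5.9850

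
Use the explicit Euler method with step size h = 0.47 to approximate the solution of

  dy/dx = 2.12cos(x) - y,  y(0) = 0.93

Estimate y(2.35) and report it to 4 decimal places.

Euler: y_{n+1} = y_n + h·f(x_n, y_n).
x=0.000000, y=0.930000: f=1.190000 → y ← 0.930000 + 0.47·1.190000 = 1.489300
x=0.470000, y=1.489300: f=0.400825 → y ← 1.489300 + 0.47·0.400825 = 1.677688
x=0.940000, y=1.677688: f=-0.427337 → y ← 1.677688 + 0.47·(-0.427337) = 1.476839
x=1.410000, y=1.476839: f=-1.137418 → y ← 1.476839 + 0.47·(-1.137418) = 0.942253
x=1.880000, y=0.942253: f=-1.587369 → y ← 0.942253 + 0.47·(-1.587369) = 0.196189
y(2.35) ≈ 0.1962

0.1962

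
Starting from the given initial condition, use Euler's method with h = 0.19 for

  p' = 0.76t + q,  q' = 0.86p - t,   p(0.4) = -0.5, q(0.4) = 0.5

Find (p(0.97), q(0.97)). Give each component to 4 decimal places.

Euler on (p,q): p_{n+1} = p_n + h·p', q_{n+1} = q_n + h·q'.
0.400000: (-0.500000, 0.500000); f=(0.804000, -0.830000) → (-0.347240, 0.342300)
0.590000: (-0.347240, 0.342300); f=(0.790700, -0.888626) → (-0.197007, 0.173461)
0.780000: (-0.197007, 0.173461); f=(0.766261, -0.949426) → (-0.051417, -0.006930)
(p(0.97), q(0.97)) ≈ (-0.0514, -0.0069)

-0.0514, -0.0069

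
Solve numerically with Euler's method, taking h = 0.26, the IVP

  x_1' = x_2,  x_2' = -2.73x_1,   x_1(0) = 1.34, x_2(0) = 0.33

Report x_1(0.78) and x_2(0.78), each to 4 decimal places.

0.8397, -2.5306

Euler on (x_1,x_2): x_1_{n+1} = x_1_n + h·x_1', x_2_{n+1} = x_2_n + h·x_2'.
0.000000: (1.340000, 0.330000); f=(0.330000, -3.658200) → (1.425800, -0.621132)
0.260000: (1.425800, -0.621132); f=(-0.621132, -3.892434) → (1.264306, -1.633165)
0.520000: (1.264306, -1.633165); f=(-1.633165, -3.451555) → (0.839683, -2.530569)
(x_1(0.78), x_2(0.78)) ≈ (0.8397, -2.5306)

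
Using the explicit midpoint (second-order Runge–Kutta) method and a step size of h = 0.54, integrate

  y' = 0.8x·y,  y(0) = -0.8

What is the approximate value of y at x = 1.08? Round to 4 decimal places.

-1.2424

Midpoint: k1 = f(x_n, y_n); k2 = f(x_n + h/2, y_n + (h/2)·k1); y_{n+1} = y_n + h·k2.
x=0.000000, y=-0.800000:
  k1 = f(0.000000, -0.800000) = 0.000000
  k2 = f(0.270000, -0.800000) = -0.172800
  y ← -0.800000 + 0.54·(-0.172800) = -0.893312
x=0.540000, y=-0.893312:
  k1 = f(0.540000, -0.893312) = -0.385911
  k2 = f(0.810000, -0.997508) = -0.646385
  y ← -0.893312 + 0.54·(-0.646385) = -1.242360
y(1.08) ≈ -1.2424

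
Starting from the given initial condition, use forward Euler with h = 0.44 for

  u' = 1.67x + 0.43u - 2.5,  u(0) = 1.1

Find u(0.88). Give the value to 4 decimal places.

-0.5292

Euler: u_{n+1} = u_n + h·f(x_n, u_n).
x=0.000000, u=1.100000: f=-2.027000 → u ← 1.100000 + 0.44·(-2.027000) = 0.208120
x=0.440000, u=0.208120: f=-1.675708 → u ← 0.208120 + 0.44·(-1.675708) = -0.529192
u(0.88) ≈ -0.5292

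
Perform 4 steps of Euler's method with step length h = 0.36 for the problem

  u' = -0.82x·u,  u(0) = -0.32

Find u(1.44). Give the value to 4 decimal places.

Euler: u_{n+1} = u_n + h·f(x_n, u_n).
x=0.000000, u=-0.320000: f=0.000000 → u ← -0.320000 + 0.36·0.000000 = -0.320000
x=0.360000, u=-0.320000: f=0.094464 → u ← -0.320000 + 0.36·0.094464 = -0.285993
x=0.720000, u=-0.285993: f=0.168850 → u ← -0.285993 + 0.36·0.168850 = -0.225207
x=1.080000, u=-0.225207: f=0.199443 → u ← -0.225207 + 0.36·0.199443 = -0.153407
u(1.44) ≈ -0.1534

-0.1534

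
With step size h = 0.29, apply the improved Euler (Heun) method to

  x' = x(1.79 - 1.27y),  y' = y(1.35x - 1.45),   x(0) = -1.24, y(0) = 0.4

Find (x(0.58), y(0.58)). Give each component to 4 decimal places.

-3.0537, 0.1073

Heun on (x,y): k1 = f(t_n, state_n); k2 = f(t_n + h, state_n + h·k1); state_{n+1} = state_n + (h/2)·(k1 + k2).
0.000000: (-1.240000, 0.400000)
  k1 = (-1.589680, -1.249600)
  predictor → (-1.701007, 0.037616)
  k2 = (-2.963542, -0.140923)
  → (-1.900217, 0.198374)
0.290000: (-1.900217, 0.198374)
  k1 = (-2.922657, -0.796530)
  predictor → (-2.747788, -0.032620)
  k2 = (-5.032373, 0.168302)
  → (-3.053696, 0.107281)
(x(0.58), y(0.58)) ≈ (-3.0537, 0.1073)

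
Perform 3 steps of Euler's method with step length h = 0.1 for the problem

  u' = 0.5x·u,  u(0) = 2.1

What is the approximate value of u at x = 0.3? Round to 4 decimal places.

2.1316

Euler: u_{n+1} = u_n + h·f(x_n, u_n).
x=0.000000, u=2.100000: f=0.000000 → u ← 2.100000 + 0.1·0.000000 = 2.100000
x=0.100000, u=2.100000: f=0.105000 → u ← 2.100000 + 0.1·0.105000 = 2.110500
x=0.200000, u=2.110500: f=0.211050 → u ← 2.110500 + 0.1·0.211050 = 2.131605
u(0.3) ≈ 2.1316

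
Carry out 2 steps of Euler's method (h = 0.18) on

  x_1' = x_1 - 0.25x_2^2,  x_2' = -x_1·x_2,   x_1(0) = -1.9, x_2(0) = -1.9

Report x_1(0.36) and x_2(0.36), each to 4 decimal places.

Euler on (x_1,x_2): x_1_{n+1} = x_1_n + h·x_1', x_2_{n+1} = x_2_n + h·x_2'.
0.000000: (-1.900000, -1.900000); f=(-2.802500, -3.610000) → (-2.404450, -2.549800)
0.180000: (-2.404450, -2.549800); f=(-4.029820, -6.130867) → (-3.129818, -3.653356)
(x_1(0.36), x_2(0.36)) ≈ (-3.1298, -3.6534)

-3.1298, -3.6534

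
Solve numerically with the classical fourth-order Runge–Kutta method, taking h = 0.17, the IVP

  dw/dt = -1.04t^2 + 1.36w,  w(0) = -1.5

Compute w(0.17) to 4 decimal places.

RK4: k1 = f(t_n, w_n); k2 = f(t_n + h/2, w_n + (h/2)·k1); k3 = f(t_n + h/2, w_n + (h/2)·k2); k4 = f(t_n + h, w_n + h·k3); w_{n+1} = w_n + (h/6)·(k1 + 2k2 + 2k3 + k4).
t=0.000000, w=-1.500000:
  k1 = f(0.000000, -1.500000) = -2.040000
  k2 = f(0.085000, -1.673400) = -2.283338
  k3 = f(0.085000, -1.694084) = -2.311468
  k4 = f(0.170000, -1.892950) = -2.604467
  w ← -1.500000 + (0.17/6)·(k1 + 2k2 + 2k3 + k4) = -1.891966
w(0.17) ≈ -1.8920

-1.8920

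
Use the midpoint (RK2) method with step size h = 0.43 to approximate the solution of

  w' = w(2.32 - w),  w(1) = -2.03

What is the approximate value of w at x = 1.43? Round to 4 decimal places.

Midpoint: k1 = f(x_n, w_n); k2 = f(x_n + h/2, w_n + (h/2)·k1); w_{n+1} = w_n + h·k2.
x=1.000000, w=-2.030000:
  k1 = f(1.000000, -2.030000) = -8.830500
  k2 = f(1.215000, -3.928557) = -24.547817
  w ← -2.030000 + 0.43·(-24.547817) = -12.585561
w(1.43) ≈ -12.5856

-12.5856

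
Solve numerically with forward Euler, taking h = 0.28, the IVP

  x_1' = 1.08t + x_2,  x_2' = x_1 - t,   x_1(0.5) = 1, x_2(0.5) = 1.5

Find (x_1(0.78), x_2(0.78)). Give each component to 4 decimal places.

Euler on (x_1,x_2): x_1_{n+1} = x_1_n + h·x_1', x_2_{n+1} = x_2_n + h·x_2'.
0.500000: (1.000000, 1.500000); f=(2.040000, 0.500000) → (1.571200, 1.640000)
(x_1(0.78), x_2(0.78)) ≈ (1.5712, 1.6400)

1.5712, 1.6400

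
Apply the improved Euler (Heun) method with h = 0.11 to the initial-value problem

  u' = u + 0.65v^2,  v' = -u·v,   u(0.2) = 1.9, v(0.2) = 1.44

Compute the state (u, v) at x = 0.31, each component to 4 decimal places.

2.2492, 1.1481

Heun on (u,v): k1 = f(x_n, state_n); k2 = f(x_n + h, state_n + h·k1); state_{n+1} = state_n + (h/2)·(k1 + k2).
0.200000: (1.900000, 1.440000)
  k1 = (3.247840, -2.736000)
  predictor → (2.257262, 1.139040)
  k2 = (3.100580, -2.571112)
  → (2.249163, 1.148109)
(u(0.31), v(0.31)) ≈ (2.2492, 1.1481)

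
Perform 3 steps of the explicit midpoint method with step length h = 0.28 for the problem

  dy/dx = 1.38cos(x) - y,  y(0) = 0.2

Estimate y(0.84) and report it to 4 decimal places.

Midpoint: k1 = f(x_n, y_n); k2 = f(x_n + h/2, y_n + (h/2)·k1); y_{n+1} = y_n + h·k2.
x=0.000000, y=0.200000:
  k1 = f(0.000000, 0.200000) = 1.180000
  k2 = f(0.140000, 0.365200) = 1.001298
  y ← 0.200000 + 0.28·1.001298 = 0.480363
x=0.280000, y=0.480363:
  k1 = f(0.280000, 0.480363) = 0.845893
  k2 = f(0.420000, 0.598788) = 0.661274
  y ← 0.480363 + 0.28·0.661274 = 0.665520
x=0.560000, y=0.665520:
  k1 = f(0.560000, 0.665520) = 0.503692
  k2 = f(0.700000, 0.736037) = 0.319445
  y ← 0.665520 + 0.28·0.319445 = 0.754965
y(0.84) ≈ 0.7550

0.7550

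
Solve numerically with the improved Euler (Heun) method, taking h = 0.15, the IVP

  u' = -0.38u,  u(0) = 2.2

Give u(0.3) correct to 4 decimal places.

Heun: k1 = f(x_n, u_n); k2 = f(x_n + h, u_n + h·k1); u_{n+1} = u_n + (h/2)·(k1 + k2).
x=0.000000, u=2.200000:
  k1 = f(0.000000, 2.200000) = -0.836000
  k2 = f(0.150000, 2.074600) = -0.788348
  u ← 2.200000 + (0.15/2)·(-0.836000 + (-0.788348)) = 2.078174
x=0.150000, u=2.078174:
  k1 = f(0.150000, 2.078174) = -0.789706
  k2 = f(0.300000, 1.959718) = -0.744693
  u ← 2.078174 + (0.15/2)·(-0.789706 + (-0.744693)) = 1.963094
u(0.3) ≈ 1.9631

1.9631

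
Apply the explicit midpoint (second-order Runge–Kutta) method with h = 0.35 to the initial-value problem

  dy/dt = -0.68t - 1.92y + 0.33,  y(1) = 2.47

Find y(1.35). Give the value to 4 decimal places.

1.2449

Midpoint: k1 = f(t_n, y_n); k2 = f(t_n + h/2, y_n + (h/2)·k1); y_{n+1} = y_n + h·k2.
t=1.000000, y=2.470000:
  k1 = f(1.000000, 2.470000) = -5.092400
  k2 = f(1.175000, 1.578830) = -3.500354
  y ← 2.470000 + 0.35·(-3.500354) = 1.244876
y(1.35) ≈ 1.2449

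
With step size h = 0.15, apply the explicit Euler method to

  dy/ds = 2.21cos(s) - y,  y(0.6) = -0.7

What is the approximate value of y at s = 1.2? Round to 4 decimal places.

0.3180

Euler: y_{n+1} = y_n + h·f(s_n, y_n).
s=0.600000, y=-0.700000: f=2.523992 → y ← -0.700000 + 0.15·2.523992 = -0.321401
s=0.750000, y=-0.321401: f=1.938434 → y ← -0.321401 + 0.15·1.938434 = -0.030636
s=0.900000, y=-0.030636: f=1.404394 → y ← -0.030636 + 0.15·1.404394 = 0.180023
s=1.050000, y=0.180023: f=0.919609 → y ← 0.180023 + 0.15·0.919609 = 0.317964
y(1.2) ≈ 0.3180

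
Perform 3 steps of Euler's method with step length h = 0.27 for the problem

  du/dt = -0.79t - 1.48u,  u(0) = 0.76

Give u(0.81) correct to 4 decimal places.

Euler: u_{n+1} = u_n + h·f(t_n, u_n).
t=0.000000, u=0.760000: f=-1.124800 → u ← 0.760000 + 0.27·(-1.124800) = 0.456304
t=0.270000, u=0.456304: f=-0.888630 → u ← 0.456304 + 0.27·(-0.888630) = 0.216374
t=0.540000, u=0.216374: f=-0.746833 → u ← 0.216374 + 0.27·(-0.746833) = 0.014729
u(0.81) ≈ 0.0147

0.0147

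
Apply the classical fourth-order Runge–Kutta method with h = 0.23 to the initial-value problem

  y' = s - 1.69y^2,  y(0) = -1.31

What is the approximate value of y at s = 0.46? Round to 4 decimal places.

-22.1813

RK4: k1 = f(s_n, y_n); k2 = f(s_n + h/2, y_n + (h/2)·k1); k3 = f(s_n + h/2, y_n + (h/2)·k2); k4 = f(s_n + h, y_n + h·k3); y_{n+1} = y_n + (h/6)·(k1 + 2k2 + 2k3 + k4).
s=0.000000, y=-1.310000:
  k1 = f(0.000000, -1.310000) = -2.900209
  k2 = f(0.115000, -1.643524) = -4.449979
  k3 = f(0.115000, -1.821748) = -5.493712
  k4 = f(0.230000, -2.573554) = -10.963172
  y ← -1.310000 + (0.23/6)·(k1 + 2k2 + 2k3 + k4) = -2.603779
s=0.230000, y=-2.603779:
  k1 = f(0.230000, -2.603779) = -11.227636
  k2 = f(0.345000, -3.894957) = -25.293472
  k3 = f(0.345000, -5.512529) = -51.010672
  k4 = f(0.460000, -14.336234) = -346.881647
  y ← -2.603779 + (0.23/6)·(k1 + 2k2 + 2k3 + k4) = -22.181286
y(0.46) ≈ -22.1813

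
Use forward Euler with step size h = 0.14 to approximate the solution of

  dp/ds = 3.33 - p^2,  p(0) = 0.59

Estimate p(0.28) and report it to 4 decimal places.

1.3316

Euler: p_{n+1} = p_n + h·f(s_n, p_n).
s=0.000000, p=0.590000: f=2.981900 → p ← 0.590000 + 0.14·2.981900 = 1.007466
s=0.140000, p=1.007466: f=2.315012 → p ← 1.007466 + 0.14·2.315012 = 1.331568
p(0.28) ≈ 1.3316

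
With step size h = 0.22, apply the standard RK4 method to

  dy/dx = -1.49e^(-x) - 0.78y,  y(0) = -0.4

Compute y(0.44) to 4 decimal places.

-0.7271

RK4: k1 = f(x_n, y_n); k2 = f(x_n + h/2, y_n + (h/2)·k1); k3 = f(x_n + h/2, y_n + (h/2)·k2); k4 = f(x_n + h, y_n + h·k3); y_{n+1} = y_n + (h/6)·(k1 + 2k2 + 2k3 + k4).
x=0.000000, y=-0.400000:
  k1 = f(0.000000, -0.400000) = -1.178000
  k2 = f(0.110000, -0.529580) = -0.921720
  k3 = f(0.110000, -0.501389) = -0.943709
  k4 = f(0.220000, -0.607616) = -0.721813
  y ← -0.400000 + (0.22/6)·(k1 + 2k2 + 2k3 + k4) = -0.606458
x=0.220000, y=-0.606458:
  k1 = f(0.220000, -0.606458) = -0.722716
  k2 = f(0.330000, -0.685957) = -0.536150
  k3 = f(0.330000, -0.665434) = -0.552157
  k4 = f(0.440000, -0.727933) = -0.391827
  y ← -0.606458 + (0.22/6)·(k1 + 2k2 + 2k3 + k4) = -0.727134
y(0.44) ≈ -0.7271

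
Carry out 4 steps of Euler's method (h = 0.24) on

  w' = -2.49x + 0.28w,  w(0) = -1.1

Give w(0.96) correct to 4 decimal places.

Euler: w_{n+1} = w_n + h·f(x_n, w_n).
x=0.000000, w=-1.100000: f=-0.308000 → w ← -1.100000 + 0.24·(-0.308000) = -1.173920
x=0.240000, w=-1.173920: f=-0.926298 → w ← -1.173920 + 0.24·(-0.926298) = -1.396231
x=0.480000, w=-1.396231: f=-1.586145 → w ← -1.396231 + 0.24·(-1.586145) = -1.776906
x=0.720000, w=-1.776906: f=-2.290334 → w ← -1.776906 + 0.24·(-2.290334) = -2.326586
w(0.96) ≈ -2.3266

-2.3266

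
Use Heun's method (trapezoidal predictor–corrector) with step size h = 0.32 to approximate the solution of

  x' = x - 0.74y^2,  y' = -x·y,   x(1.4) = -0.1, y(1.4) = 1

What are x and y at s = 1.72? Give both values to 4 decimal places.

-0.4195, 1.0769

Heun on (x,y): k1 = f(s_n, state_n); k2 = f(s_n + h, state_n + h·k1); state_{n+1} = state_n + (h/2)·(k1 + k2).
1.400000: (-0.100000, 1.000000)
  k1 = (-0.840000, 0.100000)
  predictor → (-0.368800, 1.032000)
  k2 = (-1.156918, 0.380602)
  → (-0.419507, 1.076896)
(x(1.72), y(1.72)) ≈ (-0.4195, 1.0769)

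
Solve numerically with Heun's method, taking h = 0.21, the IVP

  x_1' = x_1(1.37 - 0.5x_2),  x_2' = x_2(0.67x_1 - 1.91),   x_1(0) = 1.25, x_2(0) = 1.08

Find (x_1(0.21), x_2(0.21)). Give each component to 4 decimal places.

1.5056, 0.8770

Heun on (x_1,x_2): k1 = f(t_n, state_n); k2 = f(t_n + h, state_n + h·k1); state_{n+1} = state_n + (h/2)·(k1 + k2).
0.000000: (1.250000, 1.080000)
  k1 = (1.037500, -1.158300)
  predictor → (1.467875, 0.836757)
  k2 = (1.396861, -0.775275)
  → (1.505608, 0.876975)
(x_1(0.21), x_2(0.21)) ≈ (1.5056, 0.8770)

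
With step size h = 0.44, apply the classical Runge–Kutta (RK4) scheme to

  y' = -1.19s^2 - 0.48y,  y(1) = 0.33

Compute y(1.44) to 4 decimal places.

RK4: k1 = f(s_n, y_n); k2 = f(s_n + h/2, y_n + (h/2)·k1); k3 = f(s_n + h/2, y_n + (h/2)·k2); k4 = f(s_n + h, y_n + h·k3); y_{n+1} = y_n + (h/6)·(k1 + 2k2 + 2k3 + k4).
s=1.000000, y=0.330000:
  k1 = f(1.000000, 0.330000) = -1.348400
  k2 = f(1.220000, 0.033352) = -1.787205
  k3 = f(1.220000, -0.063185) = -1.740867
  k4 = f(1.440000, -0.435982) = -2.258313
  y ← 0.330000 + (0.44/6)·(k1 + 2k2 + 2k3 + k4) = -0.451943
y(1.44) ≈ -0.4519

-0.4519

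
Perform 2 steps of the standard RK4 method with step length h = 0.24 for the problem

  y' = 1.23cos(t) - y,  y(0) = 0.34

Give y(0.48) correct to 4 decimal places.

0.6593

RK4: k1 = f(t_n, y_n); k2 = f(t_n + h/2, y_n + (h/2)·k1); k3 = f(t_n + h/2, y_n + (h/2)·k2); k4 = f(t_n + h, y_n + h·k3); y_{n+1} = y_n + (h/6)·(k1 + 2k2 + 2k3 + k4).
t=0.000000, y=0.340000:
  k1 = f(0.000000, 0.340000) = 0.890000
  k2 = f(0.120000, 0.446800) = 0.774355
  k3 = f(0.120000, 0.432923) = 0.788232
  k4 = f(0.240000, 0.529176) = 0.665570
  y ← 0.340000 + (0.24/6)·(k1 + 2k2 + 2k3 + k4) = 0.527230
t=0.240000, y=0.527230:
  k1 = f(0.240000, 0.527230) = 0.667516
  k2 = f(0.360000, 0.607332) = 0.543821
  k3 = f(0.360000, 0.592488) = 0.558665
  k4 = f(0.480000, 0.661309) = 0.429694
  y ← 0.527230 + (0.24/6)·(k1 + 2k2 + 2k3 + k4) = 0.659317
y(0.48) ≈ 0.6593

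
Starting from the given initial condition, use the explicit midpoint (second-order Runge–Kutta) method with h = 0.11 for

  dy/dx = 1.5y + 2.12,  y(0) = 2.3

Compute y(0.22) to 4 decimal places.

3.7450

Midpoint: k1 = f(x_n, y_n); k2 = f(x_n + h/2, y_n + (h/2)·k1); y_{n+1} = y_n + h·k2.
x=0.000000, y=2.300000:
  k1 = f(0.000000, 2.300000) = 5.570000
  k2 = f(0.055000, 2.606350) = 6.029525
  y ← 2.300000 + 0.11·6.029525 = 2.963248
x=0.110000, y=2.963248:
  k1 = f(0.110000, 2.963248) = 6.564872
  k2 = f(0.165000, 3.324316) = 7.106474
  y ← 2.963248 + 0.11·7.106474 = 3.744960
y(0.22) ≈ 3.7450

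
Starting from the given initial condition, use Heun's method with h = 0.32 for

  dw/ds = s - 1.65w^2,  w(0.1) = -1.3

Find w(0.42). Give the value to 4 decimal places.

-2.8950

Heun: k1 = f(s_n, w_n); k2 = f(s_n + h, w_n + h·k1); w_{n+1} = w_n + (h/2)·(k1 + k2).
s=0.100000, w=-1.300000:
  k1 = f(0.100000, -1.300000) = -2.688500
  k2 = f(0.420000, -2.160320) = -7.280521
  w ← -1.300000 + (0.32/2)·(-2.688500 + (-7.280521)) = -2.895043
w(0.42) ≈ -2.8950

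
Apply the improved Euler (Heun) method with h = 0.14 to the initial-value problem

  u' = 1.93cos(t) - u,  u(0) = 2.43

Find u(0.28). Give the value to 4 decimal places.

Heun: k1 = f(t_n, u_n); k2 = f(t_n + h, u_n + h·k1); u_{n+1} = u_n + (h/2)·(k1 + k2).
t=0.000000, u=2.430000:
  k1 = f(0.000000, 2.430000) = -0.500000
  k2 = f(0.140000, 2.360000) = -0.448883
  u ← 2.430000 + (0.14/2)·(-0.500000 + (-0.448883)) = 2.363578
t=0.140000, u=2.363578:
  k1 = f(0.140000, 2.363578) = -0.452461
  k2 = f(0.280000, 2.300234) = -0.445397
  u ← 2.363578 + (0.14/2)·(-0.452461 + (-0.445397)) = 2.300728
u(0.28) ≈ 2.3007

2.3007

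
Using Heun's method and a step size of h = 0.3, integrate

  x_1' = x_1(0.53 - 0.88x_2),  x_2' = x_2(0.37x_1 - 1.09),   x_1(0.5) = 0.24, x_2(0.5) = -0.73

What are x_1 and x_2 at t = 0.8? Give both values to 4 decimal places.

0.3299, -0.5461

Heun on (x_1,x_2): k1 = f(t_n, state_n); k2 = f(t_n + h, state_n + h·k1); state_{n+1} = state_n + (h/2)·(k1 + k2).
0.500000: (0.240000, -0.730000)
  k1 = (0.281376, 0.730876)
  predictor → (0.324413, -0.510737)
  k2 = (0.317746, 0.495398)
  → (0.329868, -0.546059)
(x_1(0.8), x_2(0.8)) ≈ (0.3299, -0.5461)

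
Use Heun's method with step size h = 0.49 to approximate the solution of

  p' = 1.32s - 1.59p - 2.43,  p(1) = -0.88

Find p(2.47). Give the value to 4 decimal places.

0.0492

Heun: k1 = f(s_n, p_n); k2 = f(s_n + h, p_n + h·k1); p_{n+1} = p_n + (h/2)·(k1 + k2).
s=1.000000, p=-0.880000:
  k1 = f(1.000000, -0.880000) = 0.289200
  k2 = f(1.490000, -0.738292) = 0.710684
  p ← -0.880000 + (0.49/2)·(0.289200 + 0.710684) = -0.635028
s=1.490000, p=-0.635028:
  k1 = f(1.490000, -0.635028) = 0.546495
  k2 = f(1.980000, -0.367246) = 0.767521
  p ← -0.635028 + (0.49/2)·(0.546495 + 0.767521) = -0.313094
s=1.980000, p=-0.313094:
  k1 = f(1.980000, -0.313094) = 0.681420
  k2 = f(2.470000, 0.020801) = 0.797326
  p ← -0.313094 + (0.49/2)·(0.681420 + 0.797326) = 0.049198
p(2.47) ≈ 0.0492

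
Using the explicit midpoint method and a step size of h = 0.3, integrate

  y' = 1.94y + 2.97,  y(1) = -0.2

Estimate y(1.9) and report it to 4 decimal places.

Midpoint: k1 = f(x_n, y_n); k2 = f(x_n + h/2, y_n + (h/2)·k1); y_{n+1} = y_n + h·k2.
x=1.000000, y=-0.200000:
  k1 = f(1.000000, -0.200000) = 2.582000
  k2 = f(1.150000, 0.187300) = 3.333362
  y ← -0.200000 + 0.3·3.333362 = 0.800009
x=1.300000, y=0.800009:
  k1 = f(1.300000, 0.800009) = 4.522017
  k2 = f(1.450000, 1.478311) = 5.837924
  y ← 0.800009 + 0.3·5.837924 = 2.551386
x=1.600000, y=2.551386:
  k1 = f(1.600000, 2.551386) = 7.919688
  k2 = f(1.750000, 3.739339) = 10.224317
  y ← 2.551386 + 0.3·10.224317 = 5.618681
y(1.9) ≈ 5.6187

5.6187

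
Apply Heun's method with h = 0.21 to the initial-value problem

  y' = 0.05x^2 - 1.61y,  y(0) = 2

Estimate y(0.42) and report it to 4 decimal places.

1.0353

Heun: k1 = f(x_n, y_n); k2 = f(x_n + h, y_n + h·k1); y_{n+1} = y_n + (h/2)·(k1 + k2).
x=0.000000, y=2.000000:
  k1 = f(0.000000, 2.000000) = -3.220000
  k2 = f(0.210000, 1.323800) = -2.129113
  y ← 2.000000 + (0.21/2)·(-3.220000 + (-2.129113)) = 1.438343
x=0.210000, y=1.438343:
  k1 = f(0.210000, 1.438343) = -2.313527
  k2 = f(0.420000, 0.952502) = -1.524709
  y ← 1.438343 + (0.21/2)·(-2.313527 + (-1.524709)) = 1.035328
y(0.42) ≈ 1.0353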